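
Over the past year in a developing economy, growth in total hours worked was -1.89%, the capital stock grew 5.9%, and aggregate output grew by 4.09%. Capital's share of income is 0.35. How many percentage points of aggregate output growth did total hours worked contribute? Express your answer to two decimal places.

Labor's share = 1 − 0.35 = 0.65.
Contribution = share × growth = 0.65 × (-1.89) = -1.2285 pp.

-1.23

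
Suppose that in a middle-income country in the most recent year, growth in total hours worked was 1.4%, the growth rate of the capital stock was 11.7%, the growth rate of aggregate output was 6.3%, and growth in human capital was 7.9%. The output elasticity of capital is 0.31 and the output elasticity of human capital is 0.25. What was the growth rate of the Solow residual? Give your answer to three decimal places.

The Solow residual grew 0.082%.

Labor's share = 1 − 0.31 − 0.25 = 0.44.
The capital stock: 0.31 × 11.7 = 3.627 pp.
Human capital: 0.25 × 7.9 = 1.975 pp.
Total hours worked: 0.44 × 1.4 = 0.616 pp.
TFP growth = 6.3 − 6.218 = 0.082%.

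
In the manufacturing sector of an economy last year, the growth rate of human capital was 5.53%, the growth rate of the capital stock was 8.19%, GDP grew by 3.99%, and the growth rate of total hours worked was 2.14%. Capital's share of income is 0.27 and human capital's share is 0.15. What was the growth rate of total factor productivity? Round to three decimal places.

-0.292%

Labor's share = 1 − 0.27 − 0.15 = 0.58.
The capital stock: 0.27 × 8.19 = 2.2113 pp.
Human capital: 0.15 × 5.53 = 0.8295 pp.
Total hours worked: 0.58 × 2.14 = 1.2412 pp.
TFP growth = 3.99 − 4.282 = -0.292%.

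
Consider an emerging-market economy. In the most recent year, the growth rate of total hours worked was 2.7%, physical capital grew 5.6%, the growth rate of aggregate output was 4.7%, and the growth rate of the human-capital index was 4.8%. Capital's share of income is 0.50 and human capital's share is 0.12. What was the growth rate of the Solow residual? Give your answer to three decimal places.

0.298%

Labor's share = 1 − 0.5 − 0.12 = 0.38.
Physical capital: 0.5 × 5.6 = 2.8 pp.
The human-capital index: 0.12 × 4.8 = 0.576 pp.
Total hours worked: 0.38 × 2.7 = 1.026 pp.
TFP growth = 4.7 − 4.402 = 0.298%.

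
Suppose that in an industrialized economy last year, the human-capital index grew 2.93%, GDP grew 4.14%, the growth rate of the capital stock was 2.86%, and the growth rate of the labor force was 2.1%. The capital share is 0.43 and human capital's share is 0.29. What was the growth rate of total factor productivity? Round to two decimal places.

1.47%

Labor's share = 1 − 0.43 − 0.29 = 0.28.
The capital stock: 0.43 × 2.86 = 1.2298 pp.
The human-capital index: 0.29 × 2.93 = 0.8497 pp.
The labor force: 0.28 × 2.1 = 0.588 pp.
TFP growth = 4.14 − 2.6675 = 1.4725%.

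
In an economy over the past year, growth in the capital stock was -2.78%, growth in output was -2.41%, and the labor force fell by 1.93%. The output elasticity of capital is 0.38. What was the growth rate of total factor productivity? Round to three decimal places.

Labor's share = 1 − 0.38 = 0.62.
The capital stock: 0.38 × (-2.78) = -1.0564 pp.
The labor force: 0.62 × (-1.93) = -1.1966 pp.
TFP growth = -2.41 + 2.253 = -0.157%.

-0.157%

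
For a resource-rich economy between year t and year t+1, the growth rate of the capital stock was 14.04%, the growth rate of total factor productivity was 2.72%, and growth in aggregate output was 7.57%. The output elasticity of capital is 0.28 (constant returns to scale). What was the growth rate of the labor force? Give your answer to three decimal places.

1.276%

Labor's share = 1 − 0.28 = 0.72.
gY = gA + 0.28×14.04 + 0.72×g.
0.72×g = 7.57 − 2.72 − 3.9312 = 0.9188.
g = 0.9188 / 0.72 = 1.27611%.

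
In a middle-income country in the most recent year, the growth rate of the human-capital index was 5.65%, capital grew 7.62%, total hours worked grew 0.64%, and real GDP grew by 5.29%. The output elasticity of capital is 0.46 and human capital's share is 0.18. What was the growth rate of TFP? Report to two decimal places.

TFP grew 0.54%.

Labor's share = 1 − 0.46 − 0.18 = 0.36.
Capital: 0.46 × 7.62 = 3.5052 pp.
The human-capital index: 0.18 × 5.65 = 1.017 pp.
Total hours worked: 0.36 × 0.64 = 0.2304 pp.
TFP growth = 5.29 − 4.7526 = 0.5374%.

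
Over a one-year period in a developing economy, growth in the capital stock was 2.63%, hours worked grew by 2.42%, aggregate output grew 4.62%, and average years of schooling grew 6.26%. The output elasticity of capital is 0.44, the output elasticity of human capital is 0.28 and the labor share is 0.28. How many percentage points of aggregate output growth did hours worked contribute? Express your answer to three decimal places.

Labor's share = 1 − 0.44 − 0.28 = 0.28.
Contribution = share × growth = 0.28 × 2.42 = 0.6776 pp.

0.678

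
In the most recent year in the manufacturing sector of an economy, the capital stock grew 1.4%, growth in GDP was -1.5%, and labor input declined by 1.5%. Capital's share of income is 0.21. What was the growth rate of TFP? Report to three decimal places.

Labor's share = 1 − 0.21 = 0.79.
The capital stock: 0.21 × 1.4 = 0.294 pp.
Labor input: 0.79 × (-1.5) = -1.185 pp.
TFP growth = -1.5 + 0.891 = -0.609%.

-0.609%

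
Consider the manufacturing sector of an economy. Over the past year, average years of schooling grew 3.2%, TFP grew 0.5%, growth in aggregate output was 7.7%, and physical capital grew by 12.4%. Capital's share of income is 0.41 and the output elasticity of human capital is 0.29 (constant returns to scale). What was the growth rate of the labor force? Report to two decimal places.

3.96%

Labor's share = 1 − 0.41 − 0.29 = 0.3.
gY = gA + 0.41×12.4 + 0.29×3.2 + 0.3×g.
0.3×g = 7.7 − 0.5 − 6.012 = 1.188.
g = 1.188 / 0.3 = 3.96%.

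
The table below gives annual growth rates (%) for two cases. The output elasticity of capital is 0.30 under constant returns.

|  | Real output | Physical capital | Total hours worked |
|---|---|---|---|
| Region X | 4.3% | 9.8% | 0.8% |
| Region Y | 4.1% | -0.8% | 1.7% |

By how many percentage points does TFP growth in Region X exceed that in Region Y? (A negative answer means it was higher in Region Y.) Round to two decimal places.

Labor's share = 1 − 0.3 = 0.7.
Region X: TFP = 4.3 − 2.94 − 0.56 = 0.8%.
Region Y: TFP = 4.1 + 0.24 − 1.19 = 3.15%.
Difference = 0.8 − (3.15) = -2.35 pp.

-2.35 percentage points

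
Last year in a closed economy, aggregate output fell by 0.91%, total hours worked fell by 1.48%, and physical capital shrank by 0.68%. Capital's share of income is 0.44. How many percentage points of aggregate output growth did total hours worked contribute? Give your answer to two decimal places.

-0.83 pp

Labor's share = 1 − 0.44 = 0.56.
Contribution = share × growth = 0.56 × (-1.48) = -0.8288 pp.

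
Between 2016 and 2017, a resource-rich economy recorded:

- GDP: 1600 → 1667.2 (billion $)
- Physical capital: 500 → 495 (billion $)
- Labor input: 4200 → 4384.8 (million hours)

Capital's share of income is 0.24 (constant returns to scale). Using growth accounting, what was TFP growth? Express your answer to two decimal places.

1.10%

GDP growth = (1667.2 − 1600) / 1600 = 4.2%.
Physical capital growth = (495 − 500) / 500 = -1%.
Labor input growth = (4384.8 − 4200) / 4200 = 4.4%.
Labor's share = 1 − 0.24 = 0.76.
Physical capital: 0.24 × (-1) = -0.24 pp.
Labor input: 0.76 × 4.4 = 3.344 pp.
TFP growth = 4.2 − 3.104 = 1.096%.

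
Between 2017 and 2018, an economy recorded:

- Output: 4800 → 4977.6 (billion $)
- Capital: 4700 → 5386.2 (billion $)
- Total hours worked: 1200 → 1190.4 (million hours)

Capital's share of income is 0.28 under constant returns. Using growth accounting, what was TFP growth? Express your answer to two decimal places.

TFP grew 0.19%.

Output growth = (4977.6 − 4800) / 4800 = 3.7%.
Capital growth = (5386.2 − 4700) / 4700 = 14.6%.
Total hours worked growth = (1190.4 − 1200) / 1200 = -0.8%.
Labor's share = 1 − 0.28 = 0.72.
Capital: 0.28 × 14.6 = 4.088 pp.
Total hours worked: 0.72 × (-0.8) = -0.576 pp.
TFP growth = 3.7 − 3.512 = 0.188%.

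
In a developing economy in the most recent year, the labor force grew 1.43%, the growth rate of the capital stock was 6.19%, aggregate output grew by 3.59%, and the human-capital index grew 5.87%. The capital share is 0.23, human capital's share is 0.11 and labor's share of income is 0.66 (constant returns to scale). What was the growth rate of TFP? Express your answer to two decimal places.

TFP grew 0.58%.

Labor's share = 1 − 0.23 − 0.11 = 0.66.
The capital stock: 0.23 × 6.19 = 1.4237 pp.
The human-capital index: 0.11 × 5.87 = 0.6457 pp.
The labor force: 0.66 × 1.43 = 0.9438 pp.
TFP growth = 3.59 − 3.0132 = 0.5768%.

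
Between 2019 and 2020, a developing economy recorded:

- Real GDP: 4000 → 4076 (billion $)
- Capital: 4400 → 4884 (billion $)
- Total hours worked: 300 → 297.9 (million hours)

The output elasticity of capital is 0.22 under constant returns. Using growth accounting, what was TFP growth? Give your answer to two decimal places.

TFP growth was 0.03%.

Real GDP growth = (4076 − 4000) / 4000 = 1.9%.
Capital growth = (4884 − 4400) / 4400 = 11%.
Total hours worked growth = (297.9 − 300) / 300 = -0.7%.
Labor's share = 1 − 0.22 = 0.78.
Capital: 0.22 × 11 = 2.42 pp.
Total hours worked: 0.78 × (-0.7) = -0.546 pp.
TFP growth = 1.9 − 1.874 = 0.026%.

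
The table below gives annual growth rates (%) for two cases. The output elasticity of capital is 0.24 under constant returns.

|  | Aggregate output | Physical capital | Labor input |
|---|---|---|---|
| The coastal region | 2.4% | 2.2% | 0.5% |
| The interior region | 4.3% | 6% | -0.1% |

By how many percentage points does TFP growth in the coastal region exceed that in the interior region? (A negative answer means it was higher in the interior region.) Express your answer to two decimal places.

Labor's share = 1 − 0.24 = 0.76.
The coastal region: TFP = 2.4 − 0.528 − 0.38 = 1.492%.
The interior region: TFP = 4.3 − 1.44 + 0.076 = 2.936%.
Difference = 1.492 − (2.936) = -1.444 pp.

-1.44 percentage points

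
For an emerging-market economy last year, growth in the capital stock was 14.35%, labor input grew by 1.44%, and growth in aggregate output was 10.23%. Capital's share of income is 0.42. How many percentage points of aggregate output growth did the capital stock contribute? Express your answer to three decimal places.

Contribution = share × growth = 0.42 × 14.35 = 6.027 pp.

6.027 pp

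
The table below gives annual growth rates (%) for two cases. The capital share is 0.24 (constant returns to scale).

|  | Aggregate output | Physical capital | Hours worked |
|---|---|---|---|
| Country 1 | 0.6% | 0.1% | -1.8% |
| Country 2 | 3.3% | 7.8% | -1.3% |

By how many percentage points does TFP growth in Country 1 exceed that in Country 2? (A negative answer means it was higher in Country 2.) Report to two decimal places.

Labor's share = 1 − 0.24 = 0.76.
Country 1: TFP = 0.6 − 0.024 + 1.368 = 1.944%.
Country 2: TFP = 3.3 − 1.872 + 0.988 = 2.416%.
Difference = 1.944 − (2.416) = -0.472 pp.

-0.47 percentage points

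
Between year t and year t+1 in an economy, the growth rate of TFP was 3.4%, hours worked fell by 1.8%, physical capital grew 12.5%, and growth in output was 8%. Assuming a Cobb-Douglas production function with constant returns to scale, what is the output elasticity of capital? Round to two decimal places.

The output elasticity of capital is 0.45.

gY = gA + α·gK + (1−α)·gL, so gY − gA − gL = α(gK − gL).
8 − 3.4 + 1.8 = α × (12.5 − (-1.8)).
6.4 = 14.3 α, so α = 0.4476.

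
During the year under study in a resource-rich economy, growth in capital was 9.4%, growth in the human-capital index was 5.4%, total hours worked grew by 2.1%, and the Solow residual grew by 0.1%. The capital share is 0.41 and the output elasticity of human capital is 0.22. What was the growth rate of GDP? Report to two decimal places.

5.92%

Labor's share = 1 − 0.41 − 0.22 = 0.37.
Capital: 0.41 × 9.4 = 3.854 pp.
The human-capital index: 0.22 × 5.4 = 1.188 pp.
Total hours worked: 0.37 × 2.1 = 0.777 pp.
Output growth = 0.1 + 5.819 = 5.919%.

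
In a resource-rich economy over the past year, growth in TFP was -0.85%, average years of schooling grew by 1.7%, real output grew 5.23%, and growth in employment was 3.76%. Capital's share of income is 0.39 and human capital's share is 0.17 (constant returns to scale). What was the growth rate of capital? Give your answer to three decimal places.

Labor's share = 1 − 0.39 − 0.17 = 0.44.
gY = gA + 0.17×1.7 + 0.44×3.76 + 0.39×g.
0.39×g = 5.23 + 0.85 − 1.9434 = 4.1366.
g = 4.1366 / 0.39 = 10.60667%.

10.607%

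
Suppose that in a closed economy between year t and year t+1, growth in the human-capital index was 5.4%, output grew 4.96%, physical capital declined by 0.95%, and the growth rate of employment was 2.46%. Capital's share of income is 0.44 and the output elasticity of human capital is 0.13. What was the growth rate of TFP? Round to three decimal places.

TFP growth was 3.618%.

Labor's share = 1 − 0.44 − 0.13 = 0.43.
Physical capital: 0.44 × (-0.95) = -0.418 pp.
The human-capital index: 0.13 × 5.4 = 0.702 pp.
Employment: 0.43 × 2.46 = 1.0578 pp.
TFP growth = 4.96 − 1.3418 = 3.6182%.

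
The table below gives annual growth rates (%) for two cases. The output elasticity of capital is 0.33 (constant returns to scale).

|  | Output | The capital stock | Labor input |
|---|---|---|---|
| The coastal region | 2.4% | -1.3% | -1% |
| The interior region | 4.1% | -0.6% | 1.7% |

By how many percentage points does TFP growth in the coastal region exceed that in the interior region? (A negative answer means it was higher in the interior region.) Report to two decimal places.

Labor's share = 1 − 0.33 = 0.67.
The coastal region: TFP = 2.4 + 0.429 + 0.67 = 3.499%.
The interior region: TFP = 4.1 + 0.198 − 1.139 = 3.159%.
Difference = 3.499 − (3.159) = 0.34 pp.

0.34 percentage points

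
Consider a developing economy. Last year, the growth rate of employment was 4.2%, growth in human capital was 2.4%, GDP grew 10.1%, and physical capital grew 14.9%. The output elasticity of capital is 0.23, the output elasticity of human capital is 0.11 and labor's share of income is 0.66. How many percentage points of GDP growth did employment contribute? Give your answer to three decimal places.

2.772

Labor's share = 1 − 0.23 − 0.11 = 0.66.
Contribution = share × growth = 0.66 × 4.2 = 2.772 pp.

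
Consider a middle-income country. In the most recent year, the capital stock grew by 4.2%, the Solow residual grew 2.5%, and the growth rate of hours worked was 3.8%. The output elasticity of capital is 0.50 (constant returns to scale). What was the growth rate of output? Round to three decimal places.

6.500%

Labor's share = 1 − 0.5 = 0.5.
The capital stock: 0.5 × 4.2 = 2.1 pp.
Hours worked: 0.5 × 3.8 = 1.9 pp.
Output growth = 2.5 + 4 = 6.5%.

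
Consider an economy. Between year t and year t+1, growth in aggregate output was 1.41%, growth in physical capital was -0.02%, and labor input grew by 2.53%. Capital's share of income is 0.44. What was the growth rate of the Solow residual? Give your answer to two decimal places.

Labor's share = 1 − 0.44 = 0.56.
Physical capital: 0.44 × (-0.02) = -0.0088 pp.
Labor input: 0.56 × 2.53 = 1.4168 pp.
TFP growth = 1.41 − 1.408 = 0.002%.

0.00%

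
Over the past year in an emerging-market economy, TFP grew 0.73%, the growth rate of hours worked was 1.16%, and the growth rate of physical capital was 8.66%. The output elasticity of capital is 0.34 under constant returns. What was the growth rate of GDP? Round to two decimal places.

Labor's share = 1 − 0.34 = 0.66.
Physical capital: 0.34 × 8.66 = 2.9444 pp.
Hours worked: 0.66 × 1.16 = 0.7656 pp.
Output growth = 0.73 + 3.71 = 4.44%.

GDP grew 4.44%.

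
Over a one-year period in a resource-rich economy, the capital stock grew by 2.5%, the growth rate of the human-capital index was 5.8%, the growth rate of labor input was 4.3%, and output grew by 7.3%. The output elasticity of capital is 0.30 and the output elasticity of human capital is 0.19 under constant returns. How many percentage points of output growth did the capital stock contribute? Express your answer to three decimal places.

0.750 pp

Contribution = share × growth = 0.3 × 2.5 = 0.75 pp.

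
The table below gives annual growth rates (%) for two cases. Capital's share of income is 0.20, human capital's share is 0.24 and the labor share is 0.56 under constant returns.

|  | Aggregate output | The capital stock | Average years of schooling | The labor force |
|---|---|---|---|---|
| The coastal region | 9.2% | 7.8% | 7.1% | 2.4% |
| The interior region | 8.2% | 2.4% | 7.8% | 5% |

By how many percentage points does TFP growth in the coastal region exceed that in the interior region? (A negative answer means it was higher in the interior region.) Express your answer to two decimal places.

1.54 percentage points

Labor's share = 1 − 0.2 − 0.24 = 0.56.
The coastal region: TFP = 9.2 − 1.56 − 1.704 − 1.344 = 4.592%.
The interior region: TFP = 8.2 − 0.48 − 1.872 − 2.8 = 3.048%.
Difference = 4.592 − (3.048) = 1.544 pp.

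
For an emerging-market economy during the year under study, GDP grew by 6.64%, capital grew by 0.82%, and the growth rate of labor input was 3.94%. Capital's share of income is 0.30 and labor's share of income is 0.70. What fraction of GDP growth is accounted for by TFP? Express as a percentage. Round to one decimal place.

TFP accounted for 54.8% of growth.

Labor's share = 1 − 0.3 = 0.7.
Capital: 0.3 × 0.82 = 0.246 pp.
Labor input: 0.7 × 3.94 = 2.758 pp.
TFP growth = 6.64 − 3.004 = 3.636%.
TFP share of growth = 3.636 / 6.64 × 100 = 54.759%.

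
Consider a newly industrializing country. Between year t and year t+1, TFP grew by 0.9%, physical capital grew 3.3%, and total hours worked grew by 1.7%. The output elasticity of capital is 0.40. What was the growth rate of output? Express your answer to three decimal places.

Output grew 3.240%.

Labor's share = 1 − 0.4 = 0.6.
Physical capital: 0.4 × 3.3 = 1.32 pp.
Total hours worked: 0.6 × 1.7 = 1.02 pp.
Output growth = 0.9 + 2.34 = 3.24%.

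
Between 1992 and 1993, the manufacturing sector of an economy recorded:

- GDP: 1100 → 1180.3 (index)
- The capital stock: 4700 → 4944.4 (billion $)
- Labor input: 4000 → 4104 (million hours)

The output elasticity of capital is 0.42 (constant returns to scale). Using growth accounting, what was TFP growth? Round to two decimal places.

TFP grew 3.61%.

GDP growth = (1180.3 − 1100) / 1100 = 7.3%.
The capital stock growth = (4944.4 − 4700) / 4700 = 5.2%.
Labor input growth = (4104 − 4000) / 4000 = 2.6%.
Labor's share = 1 − 0.42 = 0.58.
The capital stock: 0.42 × 5.2 = 2.184 pp.
Labor input: 0.58 × 2.6 = 1.508 pp.
TFP growth = 7.3 − 3.692 = 3.608%.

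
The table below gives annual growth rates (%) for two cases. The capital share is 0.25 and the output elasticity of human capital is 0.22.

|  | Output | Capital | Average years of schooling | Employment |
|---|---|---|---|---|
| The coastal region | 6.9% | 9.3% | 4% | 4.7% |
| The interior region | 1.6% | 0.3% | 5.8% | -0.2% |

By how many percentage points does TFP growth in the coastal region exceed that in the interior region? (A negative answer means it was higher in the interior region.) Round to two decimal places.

0.85 percentage points

Labor's share = 1 − 0.25 − 0.22 = 0.53.
The coastal region: TFP = 6.9 − 2.325 − 0.88 − 2.491 = 1.204%.
The interior region: TFP = 1.6 − 0.075 − 1.276 + 0.106 = 0.355%.
Difference = 1.204 − (0.355) = 0.849 pp.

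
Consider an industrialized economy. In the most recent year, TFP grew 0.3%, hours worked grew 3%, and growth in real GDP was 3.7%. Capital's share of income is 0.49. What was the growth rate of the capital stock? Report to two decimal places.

3.82%

Labor's share = 1 − 0.49 = 0.51.
gY = gA + 0.51×3 + 0.49×g.
0.49×g = 3.7 − 0.3 − 1.53 = 1.87.
g = 1.87 / 0.49 = 3.8163%.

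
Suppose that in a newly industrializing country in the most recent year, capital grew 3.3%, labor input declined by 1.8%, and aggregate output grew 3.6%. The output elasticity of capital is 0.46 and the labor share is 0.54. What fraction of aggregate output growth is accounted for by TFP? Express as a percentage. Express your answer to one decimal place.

Labor's share = 1 − 0.46 = 0.54.
Capital: 0.46 × 3.3 = 1.518 pp.
Labor input: 0.54 × (-1.8) = -0.972 pp.
TFP growth = 3.6 − 0.546 = 3.054%.
TFP share of growth = 3.054 / 3.6 × 100 = 84.833%.

TFP accounted for 84.8% of growth.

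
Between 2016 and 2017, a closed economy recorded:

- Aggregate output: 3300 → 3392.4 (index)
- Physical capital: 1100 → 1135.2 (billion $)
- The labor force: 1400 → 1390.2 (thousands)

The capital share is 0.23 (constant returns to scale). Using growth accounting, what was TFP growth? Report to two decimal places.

2.60%

Aggregate output growth = (3392.4 − 3300) / 3300 = 2.8%.
Physical capital growth = (1135.2 − 1100) / 1100 = 3.2%.
The labor force growth = (1390.2 − 1400) / 1400 = -0.7%.
Labor's share = 1 − 0.23 = 0.77.
Physical capital: 0.23 × 3.2 = 0.736 pp.
The labor force: 0.77 × (-0.7) = -0.539 pp.
TFP growth = 2.8 − 0.197 = 2.603%.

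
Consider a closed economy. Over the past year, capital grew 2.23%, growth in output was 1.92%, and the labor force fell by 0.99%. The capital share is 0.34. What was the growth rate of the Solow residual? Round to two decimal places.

1.82%

Labor's share = 1 − 0.34 = 0.66.
Capital: 0.34 × 2.23 = 0.7582 pp.
The labor force: 0.66 × (-0.99) = -0.6534 pp.
TFP growth = 1.92 − 0.1048 = 1.8152%.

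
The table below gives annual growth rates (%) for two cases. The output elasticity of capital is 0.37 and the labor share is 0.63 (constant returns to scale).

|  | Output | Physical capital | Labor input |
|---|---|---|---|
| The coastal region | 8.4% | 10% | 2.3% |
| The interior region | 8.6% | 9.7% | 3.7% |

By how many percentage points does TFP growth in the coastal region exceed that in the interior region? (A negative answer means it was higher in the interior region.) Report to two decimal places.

0.57 percentage points

Labor's share = 1 − 0.37 = 0.63.
The coastal region: TFP = 8.4 − 3.7 − 1.449 = 3.251%.
The interior region: TFP = 8.6 − 3.589 − 2.331 = 2.68%.
Difference = 3.251 − (2.68) = 0.571 pp.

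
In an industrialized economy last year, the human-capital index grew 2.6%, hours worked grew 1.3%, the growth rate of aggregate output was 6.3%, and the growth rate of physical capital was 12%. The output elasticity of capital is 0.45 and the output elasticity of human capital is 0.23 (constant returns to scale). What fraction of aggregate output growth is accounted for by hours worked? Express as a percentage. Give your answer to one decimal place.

Labor's share = 1 − 0.45 − 0.23 = 0.32.
Hours worked contributed 0.32 × 1.3 = 0.416 pp.
Share of growth = 0.416 / 6.3 × 100 = 6.603%.

6.6%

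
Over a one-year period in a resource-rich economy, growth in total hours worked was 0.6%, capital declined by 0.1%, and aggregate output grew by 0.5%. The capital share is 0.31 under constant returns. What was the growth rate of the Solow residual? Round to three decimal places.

0.117%

Labor's share = 1 − 0.31 = 0.69.
Capital: 0.31 × (-0.1) = -0.031 pp.
Total hours worked: 0.69 × 0.6 = 0.414 pp.
TFP growth = 0.5 − 0.383 = 0.117%.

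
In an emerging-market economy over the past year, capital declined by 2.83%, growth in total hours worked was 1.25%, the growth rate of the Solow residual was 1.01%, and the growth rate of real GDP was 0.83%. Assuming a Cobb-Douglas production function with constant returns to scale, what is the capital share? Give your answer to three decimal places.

gY = gA + α·gK + (1−α)·gL, so gY − gA − gL = α(gK − gL).
0.83 − 1.01 − 1.25 = α × (-2.83 − 1.25).
-1.43 = -4.08 α, so α = 0.35049.

α = 0.350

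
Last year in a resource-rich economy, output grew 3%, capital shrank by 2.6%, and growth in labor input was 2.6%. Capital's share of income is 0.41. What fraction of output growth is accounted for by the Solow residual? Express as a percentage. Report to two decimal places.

Labor's share = 1 − 0.41 = 0.59.
Capital: 0.41 × (-2.6) = -1.066 pp.
Labor input: 0.59 × 2.6 = 1.534 pp.
TFP growth = 3 − 0.468 = 2.532%.
TFP share of growth = 2.532 / 3 × 100 = 84.4%.

84.40%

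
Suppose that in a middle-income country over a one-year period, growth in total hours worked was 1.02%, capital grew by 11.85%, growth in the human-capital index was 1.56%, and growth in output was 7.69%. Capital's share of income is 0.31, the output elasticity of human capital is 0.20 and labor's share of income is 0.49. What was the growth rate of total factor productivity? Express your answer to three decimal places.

Labor's share = 1 − 0.31 − 0.2 = 0.49.
Capital: 0.31 × 11.85 = 3.6735 pp.
The human-capital index: 0.2 × 1.56 = 0.312 pp.
Total hours worked: 0.49 × 1.02 = 0.4998 pp.
TFP growth = 7.69 − 4.4853 = 3.2047%.

3.205%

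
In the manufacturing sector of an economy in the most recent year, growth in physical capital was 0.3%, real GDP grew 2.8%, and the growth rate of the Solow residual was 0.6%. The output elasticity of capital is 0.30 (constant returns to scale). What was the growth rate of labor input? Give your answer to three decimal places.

Labor's share = 1 − 0.3 = 0.7.
gY = gA + 0.3×0.3 + 0.7×g.
0.7×g = 2.8 − 0.6 − 0.09 = 2.11.
g = 2.11 / 0.7 = 3.01429%.

Labor input grew 3.014%.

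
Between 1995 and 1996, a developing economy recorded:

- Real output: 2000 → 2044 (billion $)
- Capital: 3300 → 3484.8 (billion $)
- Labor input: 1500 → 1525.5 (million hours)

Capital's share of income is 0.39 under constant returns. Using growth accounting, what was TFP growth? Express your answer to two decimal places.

Real output growth = (2044 − 2000) / 2000 = 2.2%.
Capital growth = (3484.8 − 3300) / 3300 = 5.6%.
Labor input growth = (1525.5 − 1500) / 1500 = 1.7%.
Labor's share = 1 − 0.39 = 0.61.
Capital: 0.39 × 5.6 = 2.184 pp.
Labor input: 0.61 × 1.7 = 1.037 pp.
TFP growth = 2.2 − 3.221 = -1.021%.

-1.02%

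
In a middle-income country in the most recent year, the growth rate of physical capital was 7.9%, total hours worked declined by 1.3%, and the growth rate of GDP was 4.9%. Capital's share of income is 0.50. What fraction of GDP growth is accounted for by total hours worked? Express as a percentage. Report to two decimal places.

Labor's share = 1 − 0.5 = 0.5.
Total hours worked contributed 0.5 × (-1.3) = -0.65 pp.
Share of growth = -0.65 / 4.9 × 100 = -13.2653%.

Total hours worked accounted for -13.27% of growth.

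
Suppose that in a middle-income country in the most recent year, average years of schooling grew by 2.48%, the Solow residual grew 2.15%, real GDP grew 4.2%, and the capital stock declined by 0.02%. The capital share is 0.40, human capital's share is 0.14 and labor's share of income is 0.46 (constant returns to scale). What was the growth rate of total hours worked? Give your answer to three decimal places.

3.719%

Labor's share = 1 − 0.4 − 0.14 = 0.46.
gY = gA + 0.4×(-0.02) + 0.14×2.48 + 0.46×g.
0.46×g = 4.2 − 2.15 − 0.3392 = 1.7108.
g = 1.7108 / 0.46 = 3.71913%.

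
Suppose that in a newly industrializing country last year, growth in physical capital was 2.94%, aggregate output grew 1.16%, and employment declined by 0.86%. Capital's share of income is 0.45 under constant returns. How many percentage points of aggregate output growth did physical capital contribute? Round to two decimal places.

1.32 pp

Contribution = share × growth = 0.45 × 2.94 = 1.323 pp.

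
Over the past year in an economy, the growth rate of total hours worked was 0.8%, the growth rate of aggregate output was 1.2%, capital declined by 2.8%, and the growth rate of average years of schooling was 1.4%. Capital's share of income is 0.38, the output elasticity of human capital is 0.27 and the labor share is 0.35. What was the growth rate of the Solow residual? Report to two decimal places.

Labor's share = 1 − 0.38 − 0.27 = 0.35.
Capital: 0.38 × (-2.8) = -1.064 pp.
Average years of schooling: 0.27 × 1.4 = 0.378 pp.
Total hours worked: 0.35 × 0.8 = 0.28 pp.
TFP growth = 1.2 + 0.406 = 1.606%.

The Solow residual growth was 1.61%.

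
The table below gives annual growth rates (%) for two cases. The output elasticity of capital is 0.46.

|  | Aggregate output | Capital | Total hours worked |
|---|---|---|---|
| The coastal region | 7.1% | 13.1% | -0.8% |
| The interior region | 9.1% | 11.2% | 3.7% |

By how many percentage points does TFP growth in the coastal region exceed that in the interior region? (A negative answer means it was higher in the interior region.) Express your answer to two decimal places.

Labor's share = 1 − 0.46 = 0.54.
The coastal region: TFP = 7.1 − 6.026 + 0.432 = 1.506%.
The interior region: TFP = 9.1 − 5.152 − 1.998 = 1.95%.
Difference = 1.506 − (1.95) = -0.444 pp.

-0.44 percentage points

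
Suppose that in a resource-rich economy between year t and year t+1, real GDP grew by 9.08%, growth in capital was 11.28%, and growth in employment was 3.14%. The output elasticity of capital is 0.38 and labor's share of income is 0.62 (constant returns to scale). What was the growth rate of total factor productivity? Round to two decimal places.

Labor's share = 1 − 0.38 = 0.62.
Capital: 0.38 × 11.28 = 4.2864 pp.
Employment: 0.62 × 3.14 = 1.9468 pp.
TFP growth = 9.08 − 6.2332 = 2.8468%.

Total factor productivity grew 2.85%.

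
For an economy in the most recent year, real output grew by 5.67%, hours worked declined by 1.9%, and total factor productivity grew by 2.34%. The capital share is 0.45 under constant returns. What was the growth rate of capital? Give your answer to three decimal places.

9.722%

Labor's share = 1 − 0.45 = 0.55.
gY = gA + 0.55×(-1.9) + 0.45×g.
0.45×g = 5.67 − 2.34 + 1.045 = 4.375.
g = 4.375 / 0.45 = 9.72222%.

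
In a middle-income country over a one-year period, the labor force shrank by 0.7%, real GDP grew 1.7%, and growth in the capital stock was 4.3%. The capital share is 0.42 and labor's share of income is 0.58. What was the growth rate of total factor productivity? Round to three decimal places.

Labor's share = 1 − 0.42 = 0.58.
The capital stock: 0.42 × 4.3 = 1.806 pp.
The labor force: 0.58 × (-0.7) = -0.406 pp.
TFP growth = 1.7 − 1.4 = 0.3%.

0.300%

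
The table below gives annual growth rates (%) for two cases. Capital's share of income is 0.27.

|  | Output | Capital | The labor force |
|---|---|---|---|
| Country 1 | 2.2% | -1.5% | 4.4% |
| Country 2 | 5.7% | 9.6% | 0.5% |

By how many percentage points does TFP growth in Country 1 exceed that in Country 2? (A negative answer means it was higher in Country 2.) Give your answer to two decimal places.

Labor's share = 1 − 0.27 = 0.73.
Country 1: TFP = 2.2 + 0.405 − 3.212 = -0.607%.
Country 2: TFP = 5.7 − 2.592 − 0.365 = 2.743%.
Difference = -0.607 − (2.743) = -3.35 pp.

-3.35 percentage points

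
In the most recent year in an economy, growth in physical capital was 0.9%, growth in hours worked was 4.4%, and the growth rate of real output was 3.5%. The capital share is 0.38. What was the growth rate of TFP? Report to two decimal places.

0.43%

Labor's share = 1 − 0.38 = 0.62.
Physical capital: 0.38 × 0.9 = 0.342 pp.
Hours worked: 0.62 × 4.4 = 2.728 pp.
TFP growth = 3.5 − 3.07 = 0.43%.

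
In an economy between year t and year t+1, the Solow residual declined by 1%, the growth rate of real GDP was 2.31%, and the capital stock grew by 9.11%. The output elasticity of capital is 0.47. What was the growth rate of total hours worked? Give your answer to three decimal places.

-1.833%

Labor's share = 1 − 0.47 = 0.53.
gY = gA + 0.47×9.11 + 0.53×g.
0.53×g = 2.31 + 1 − 4.2817 = -0.9717.
g = -0.9717 / 0.53 = -1.8334%.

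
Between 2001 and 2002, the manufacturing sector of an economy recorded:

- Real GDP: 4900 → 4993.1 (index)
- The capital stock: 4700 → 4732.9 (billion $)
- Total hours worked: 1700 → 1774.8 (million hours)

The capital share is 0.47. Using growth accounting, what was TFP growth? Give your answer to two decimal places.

Real GDP growth = (4993.1 − 4900) / 4900 = 1.9%.
The capital stock growth = (4732.9 − 4700) / 4700 = 0.7%.
Total hours worked growth = (1774.8 − 1700) / 1700 = 4.4%.
Labor's share = 1 − 0.47 = 0.53.
The capital stock: 0.47 × 0.7 = 0.329 pp.
Total hours worked: 0.53 × 4.4 = 2.332 pp.
TFP growth = 1.9 − 2.661 = -0.761%.

-0.76%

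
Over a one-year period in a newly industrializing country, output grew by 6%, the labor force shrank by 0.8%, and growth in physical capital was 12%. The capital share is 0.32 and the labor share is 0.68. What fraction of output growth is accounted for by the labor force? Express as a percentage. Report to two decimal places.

Labor's share = 1 − 0.32 = 0.68.
The labor force contributed 0.68 × (-0.8) = -0.544 pp.
Share of growth = -0.544 / 6 × 100 = -9.0667%.

The labor force accounted for -9.07% of growth.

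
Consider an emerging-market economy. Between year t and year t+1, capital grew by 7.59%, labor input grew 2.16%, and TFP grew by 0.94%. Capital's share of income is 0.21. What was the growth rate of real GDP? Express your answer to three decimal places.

Labor's share = 1 − 0.21 = 0.79.
Capital: 0.21 × 7.59 = 1.5939 pp.
Labor input: 0.79 × 2.16 = 1.7064 pp.
Output growth = 0.94 + 3.3003 = 4.2403%.

4.240%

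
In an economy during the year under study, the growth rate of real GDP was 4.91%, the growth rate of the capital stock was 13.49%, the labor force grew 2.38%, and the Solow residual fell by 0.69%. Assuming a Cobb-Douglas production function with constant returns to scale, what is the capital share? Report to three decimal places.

The capital share is 0.290.

gY = gA + α·gK + (1−α)·gL, so gY − gA − gL = α(gK − gL).
4.91 + 0.69 − 2.38 = α × (13.49 − 2.38).
3.22 = 11.11 α, so α = 0.28983.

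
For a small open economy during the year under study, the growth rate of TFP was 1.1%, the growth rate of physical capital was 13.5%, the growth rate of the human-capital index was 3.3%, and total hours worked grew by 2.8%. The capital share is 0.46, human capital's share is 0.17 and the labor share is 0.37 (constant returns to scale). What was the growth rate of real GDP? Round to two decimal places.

Real GDP grew 8.91%.

Labor's share = 1 − 0.46 − 0.17 = 0.37.
Physical capital: 0.46 × 13.5 = 6.21 pp.
The human-capital index: 0.17 × 3.3 = 0.561 pp.
Total hours worked: 0.37 × 2.8 = 1.036 pp.
Output growth = 1.1 + 7.807 = 8.907%.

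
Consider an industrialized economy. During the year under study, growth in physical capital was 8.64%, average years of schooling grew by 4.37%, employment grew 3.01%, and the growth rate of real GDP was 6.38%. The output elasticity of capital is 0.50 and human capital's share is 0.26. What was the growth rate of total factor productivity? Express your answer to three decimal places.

Labor's share = 1 − 0.5 − 0.26 = 0.24.
Physical capital: 0.5 × 8.64 = 4.32 pp.
Average years of schooling: 0.26 × 4.37 = 1.1362 pp.
Employment: 0.24 × 3.01 = 0.7224 pp.
TFP growth = 6.38 − 6.1786 = 0.2014%.

Total factor productivity grew 0.201%.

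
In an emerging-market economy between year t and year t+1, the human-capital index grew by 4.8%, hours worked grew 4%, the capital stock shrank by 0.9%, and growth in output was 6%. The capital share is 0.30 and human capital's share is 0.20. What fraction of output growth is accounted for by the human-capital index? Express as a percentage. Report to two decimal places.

16.00%

The human-capital index contributed 0.2 × 4.8 = 0.96 pp.
Share of growth = 0.96 / 6 × 100 = 16%.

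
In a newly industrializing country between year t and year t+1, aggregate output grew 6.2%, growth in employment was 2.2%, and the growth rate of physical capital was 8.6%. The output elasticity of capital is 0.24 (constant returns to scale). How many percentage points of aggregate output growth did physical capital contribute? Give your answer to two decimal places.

Contribution = share × growth = 0.24 × 8.6 = 2.064 pp.

2.06 pp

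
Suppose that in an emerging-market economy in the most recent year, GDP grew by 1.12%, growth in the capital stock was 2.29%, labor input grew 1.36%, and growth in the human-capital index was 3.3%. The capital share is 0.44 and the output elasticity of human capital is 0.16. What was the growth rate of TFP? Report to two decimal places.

-0.96%

Labor's share = 1 − 0.44 − 0.16 = 0.4.
The capital stock: 0.44 × 2.29 = 1.0076 pp.
The human-capital index: 0.16 × 3.3 = 0.528 pp.
Labor input: 0.4 × 1.36 = 0.544 pp.
TFP growth = 1.12 − 2.0796 = -0.9596%.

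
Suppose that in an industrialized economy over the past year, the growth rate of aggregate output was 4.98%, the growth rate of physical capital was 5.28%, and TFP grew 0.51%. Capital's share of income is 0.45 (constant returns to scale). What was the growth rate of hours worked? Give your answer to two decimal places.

Hours worked growth was 3.81%.

Labor's share = 1 − 0.45 = 0.55.
gY = gA + 0.45×5.28 + 0.55×g.
0.55×g = 4.98 − 0.51 − 2.376 = 2.094.
g = 2.094 / 0.55 = 3.8073%.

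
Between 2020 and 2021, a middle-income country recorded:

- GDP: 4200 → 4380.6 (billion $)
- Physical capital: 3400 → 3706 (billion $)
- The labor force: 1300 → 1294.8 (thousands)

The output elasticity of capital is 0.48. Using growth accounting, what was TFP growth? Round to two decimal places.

GDP growth = (4380.6 − 4200) / 4200 = 4.3%.
Physical capital growth = (3706 − 3400) / 3400 = 9%.
The labor force growth = (1294.8 − 1300) / 1300 = -0.4%.
Labor's share = 1 − 0.48 = 0.52.
Physical capital: 0.48 × 9 = 4.32 pp.
The labor force: 0.52 × (-0.4) = -0.208 pp.
TFP growth = 4.3 − 4.112 = 0.188%.

0.19%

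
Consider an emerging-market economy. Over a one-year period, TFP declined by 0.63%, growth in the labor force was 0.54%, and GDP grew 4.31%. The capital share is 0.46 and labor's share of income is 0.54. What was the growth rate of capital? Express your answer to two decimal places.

Labor's share = 1 − 0.46 = 0.54.
gY = gA + 0.54×0.54 + 0.46×g.
0.46×g = 4.31 + 0.63 − 0.2916 = 4.6484.
g = 4.6484 / 0.46 = 10.1052%.

10.11%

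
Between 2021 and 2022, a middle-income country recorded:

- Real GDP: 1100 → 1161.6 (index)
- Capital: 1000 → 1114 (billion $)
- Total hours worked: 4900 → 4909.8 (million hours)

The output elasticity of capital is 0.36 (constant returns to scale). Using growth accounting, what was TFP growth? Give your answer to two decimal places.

Real GDP growth = (1161.6 − 1100) / 1100 = 5.6%.
Capital growth = (1114 − 1000) / 1000 = 11.4%.
Total hours worked growth = (4909.8 − 4900) / 4900 = 0.2%.
Labor's share = 1 − 0.36 = 0.64.
Capital: 0.36 × 11.4 = 4.104 pp.
Total hours worked: 0.64 × 0.2 = 0.128 pp.
TFP growth = 5.6 − 4.232 = 1.368%.

TFP growth was 1.37%.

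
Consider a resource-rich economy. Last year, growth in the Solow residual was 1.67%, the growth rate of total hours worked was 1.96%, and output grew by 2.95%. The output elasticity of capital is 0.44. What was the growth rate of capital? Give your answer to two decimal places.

Labor's share = 1 − 0.44 = 0.56.
gY = gA + 0.56×1.96 + 0.44×g.
0.44×g = 2.95 − 1.67 − 1.0976 = 0.1824.
g = 0.1824 / 0.44 = 0.4145%.

0.41%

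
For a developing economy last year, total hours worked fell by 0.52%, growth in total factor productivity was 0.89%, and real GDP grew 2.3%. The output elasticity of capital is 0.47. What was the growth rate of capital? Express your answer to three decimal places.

3.586%

Labor's share = 1 − 0.47 = 0.53.
gY = gA + 0.53×(-0.52) + 0.47×g.
0.47×g = 2.3 − 0.89 + 0.2756 = 1.6856.
g = 1.6856 / 0.47 = 3.58638%.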